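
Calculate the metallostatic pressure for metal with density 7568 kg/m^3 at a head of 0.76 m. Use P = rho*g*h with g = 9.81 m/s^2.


Formula: P = rho * g * h
rho * g = 7568 * 9.81 = 74242.08 N/m^3
P = 74242.08 * 0.76 = 56423.9808 Pa

Answer: 56423.9808 Pa


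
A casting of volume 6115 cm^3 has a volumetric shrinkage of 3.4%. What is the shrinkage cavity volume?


Formula: V_shrink = V_casting * shrinkage_pct / 100
V_shrink = 6115 cm^3 * 3.4 / 100 = 207.9100 cm^3

Final answer: 207.9100 cm^3


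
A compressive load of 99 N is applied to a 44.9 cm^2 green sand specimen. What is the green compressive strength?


Formula: Compressive Strength = Force / Area
Strength = 99 N / 44.9 cm^2 = 2.2049 N/cm^2

2.2049 N/cm^2


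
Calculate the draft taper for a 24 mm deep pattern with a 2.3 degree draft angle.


Formula: taper = depth * tan(draft_angle)
tan(2.3 deg) = 0.0401641
taper = 24 mm * 0.0401641 = 0.9639 mm

Final answer: 0.9639 mm


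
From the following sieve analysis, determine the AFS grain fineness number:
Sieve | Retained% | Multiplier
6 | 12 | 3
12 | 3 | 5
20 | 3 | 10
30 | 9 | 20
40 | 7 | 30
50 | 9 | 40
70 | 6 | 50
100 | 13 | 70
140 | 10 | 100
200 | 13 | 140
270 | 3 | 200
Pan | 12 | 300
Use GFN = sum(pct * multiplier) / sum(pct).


Formula: GFN = sum(pct * multiplier) / sum(pct)
sum(pct * multiplier) = 9061
sum(pct) = 100
GFN = 9061 / 100 = 90.61

Answer: 90.61


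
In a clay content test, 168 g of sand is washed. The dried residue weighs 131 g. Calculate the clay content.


Formula: Clay% = (W_total - W_washed) / W_total * 100
Clay mass = 168 - 131 = 37 g
Clay% = 37 / 168 * 100 = 22.0238%

Answer: 22.0238%


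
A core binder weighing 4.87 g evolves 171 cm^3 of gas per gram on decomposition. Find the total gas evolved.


Formula: V_gas = W_binder * gas_evolution_rate
V = 4.87 g * 171 cm^3/g = 832.7700 cm^3


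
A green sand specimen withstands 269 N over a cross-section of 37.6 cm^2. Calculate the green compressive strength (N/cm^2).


Formula: Compressive Strength = Force / Area
Strength = 269 N / 37.6 cm^2 = 7.1543 N/cm^2

Answer: 7.1543 N/cm^2


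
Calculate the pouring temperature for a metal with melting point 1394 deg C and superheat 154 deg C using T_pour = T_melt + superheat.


Formula: T_pour = T_melt + Superheat
T_pour = 1394 + 154 = 1548 deg C

1548 deg C


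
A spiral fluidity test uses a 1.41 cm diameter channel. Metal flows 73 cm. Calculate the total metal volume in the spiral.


Formula: V = pi * (d/2)^2 * L  (cylinder volume)
Radius = 1.41/2 = 0.705 cm
V = pi * 0.705^2 * 73 = 113.9859 cm^3

Final answer: 113.9859 cm^3


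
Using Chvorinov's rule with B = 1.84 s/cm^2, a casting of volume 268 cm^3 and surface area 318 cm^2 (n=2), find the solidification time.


Formula: t_s = B * (V/A)^n  (Chvorinov's rule, n=2)
Modulus M = V/A = 268/318 = 0.842767 cm
M^2 = 0.842767^2 = 0.710256 cm^2
t_s = 1.84 * 0.710256 = 1.3069 s


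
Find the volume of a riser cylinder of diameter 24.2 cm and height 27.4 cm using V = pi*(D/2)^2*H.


Formula: V = pi * (D/2)^2 * H  (cylinder volume)
Radius = D/2 = 24.2/2 = 12.1 cm
V = pi * 12.1^2 * 27.4 = 12602.9199 cm^3

Final answer: 12602.9199 cm^3


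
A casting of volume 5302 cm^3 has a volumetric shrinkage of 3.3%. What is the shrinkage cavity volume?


Formula: V_shrink = V_casting * shrinkage_pct / 100
V_shrink = 5302 cm^3 * 3.3 / 100 = 174.9660 cm^3

Final answer: 174.9660 cm^3


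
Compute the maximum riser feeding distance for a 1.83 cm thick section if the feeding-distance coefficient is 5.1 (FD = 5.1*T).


Formula: FD = 5.1 * T  (riser feeding-distance rule)
FD = 5.1 * 1.83 cm = 9.3330 cm


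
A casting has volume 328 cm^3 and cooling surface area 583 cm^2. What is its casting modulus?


Formula: Casting Modulus M = V / A
M = 328 cm^3 / 583 cm^2 = 0.5626 cm

Answer: 0.5626 cm


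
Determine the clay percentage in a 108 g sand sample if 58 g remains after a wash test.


Formula: Clay% = (W_total - W_washed) / W_total * 100
Clay mass = 108 - 58 = 50 g
Clay% = 50 / 108 * 100 = 46.2963%

Answer: 46.2963%


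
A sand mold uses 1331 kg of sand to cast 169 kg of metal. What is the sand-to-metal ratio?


Formula: Sand-to-Metal Ratio = W_sand / W_metal
Ratio = 1331 kg / 169 kg = 7.8757


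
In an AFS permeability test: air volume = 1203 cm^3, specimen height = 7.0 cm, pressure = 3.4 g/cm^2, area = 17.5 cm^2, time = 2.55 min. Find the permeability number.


Formula: Permeability Number P = (V * H) / (p * A * t)
Numerator: V * H = 1203 * 7.0 = 8421.0
Denominator: p * A * t = 3.4 * 17.5 * 2.55 = 151.725
P = 8421.0 / 151.725 = 55.5017

Answer: 55.5017


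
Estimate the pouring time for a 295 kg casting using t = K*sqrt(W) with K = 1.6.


Formula: t = K * sqrt(W)
sqrt(W) = sqrt(295) = 17.17556
t = 1.6 * 17.17556 = 27.4809 s

27.4809 s


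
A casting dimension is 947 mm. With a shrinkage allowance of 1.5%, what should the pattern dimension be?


Formula: L_pattern = L_casting * (1 + shrinkage_rate/100)
Shrinkage factor = 1 + 1.5/100 = 1.015
L_pattern = 947 mm * 1.015 = 961.2050 mm

Answer: 961.2050 mm


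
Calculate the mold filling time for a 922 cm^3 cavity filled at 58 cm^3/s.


Formula: t_fill = V_mold / Q_flow
t = 922 cm^3 / 58 cm^3/s = 15.8966 s

Final answer: 15.8966 s


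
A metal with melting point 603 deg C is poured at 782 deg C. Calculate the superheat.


Formula: Superheat = T_pour - T_melt
Superheat = 782 - 603 = 179 deg C

Final answer: 179 deg C


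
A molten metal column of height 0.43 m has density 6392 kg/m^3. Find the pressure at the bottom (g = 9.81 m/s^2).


Formula: P = rho * g * h
rho * g = 6392 * 9.81 = 62705.52 N/m^3
P = 62705.52 * 0.43 = 26963.3736 Pa

Final answer: 26963.3736 Pa


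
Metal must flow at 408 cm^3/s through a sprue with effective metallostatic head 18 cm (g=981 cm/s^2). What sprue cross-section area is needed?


Formula: v = sqrt(2*g*h), A = Q/v
Velocity: v = sqrt(2 * 981 * 18) = sqrt(35316) = 187.9255 cm/s
Sprue area: A = Q / v = 408 / 187.9255 = 2.1711 cm^2


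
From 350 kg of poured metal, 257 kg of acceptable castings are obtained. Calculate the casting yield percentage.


Formula: Casting Yield = (W_good / W_total) * 100
Yield = (257 kg / 350 kg) * 100 = 73.4286%


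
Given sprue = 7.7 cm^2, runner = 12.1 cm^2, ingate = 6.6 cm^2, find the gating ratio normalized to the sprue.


Sprue:Runner:Ingate = 1 : 12.1/7.7 : 6.6/7.7 = 1:1.57:0.86

Final answer: 1:1.57:0.86


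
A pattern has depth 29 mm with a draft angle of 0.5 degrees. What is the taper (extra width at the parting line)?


Formula: taper = depth * tan(draft_angle)
tan(0.5 deg) = 0.0087269
taper = 29 mm * 0.0087269 = 0.2531 mm

0.2531 mm


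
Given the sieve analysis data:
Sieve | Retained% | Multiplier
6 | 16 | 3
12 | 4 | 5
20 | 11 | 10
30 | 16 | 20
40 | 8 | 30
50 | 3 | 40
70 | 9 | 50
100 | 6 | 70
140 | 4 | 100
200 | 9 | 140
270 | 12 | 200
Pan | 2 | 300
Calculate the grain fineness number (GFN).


Formula: GFN = sum(pct * multiplier) / sum(pct)
sum(pct * multiplier) = 6388
sum(pct) = 100
GFN = 6388 / 100 = 63.88

Answer: 63.88


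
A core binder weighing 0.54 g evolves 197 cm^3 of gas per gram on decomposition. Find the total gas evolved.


Formula: V_gas = W_binder * gas_evolution_rate
V = 0.54 g * 197 cm^3/g = 106.3800 cm^3

Final answer: 106.3800 cm^3


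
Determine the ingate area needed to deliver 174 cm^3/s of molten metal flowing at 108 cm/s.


Formula: A_ingate = Q / v  (continuity equation)
A = 174 cm^3/s / 108 cm/s = 1.6111 cm^2

Final answer: 1.6111 cm^2


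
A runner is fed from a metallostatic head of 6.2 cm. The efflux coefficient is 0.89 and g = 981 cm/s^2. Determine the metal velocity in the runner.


Formula: v = Cd * sqrt(2 * g * h)  (Torricelli with discharge coefficient)
2*g*h = 2 * 981 * 6.2 = 12164.4 cm^2/s^2
sqrt(12164.4) = 110.29234 cm/s
v = 0.89 * 110.29234 = 98.1602 cm/s

Answer: 98.1602 cm/s


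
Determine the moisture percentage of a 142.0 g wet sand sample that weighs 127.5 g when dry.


Formula: MC = (W_wet - W_dry) / W_wet * 100
Water mass = 142.0 - 127.5 = 14.5 g
MC = 14.5 / 142.0 * 100 = 10.2113%

Final answer: 10.2113%


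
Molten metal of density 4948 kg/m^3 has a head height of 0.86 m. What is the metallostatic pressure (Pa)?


Formula: P = rho * g * h
rho * g = 4948 * 9.81 = 48539.88 N/m^3
P = 48539.88 * 0.86 = 41744.2968 Pa


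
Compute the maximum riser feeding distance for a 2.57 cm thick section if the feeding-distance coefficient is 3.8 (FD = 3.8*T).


Formula: FD = 3.8 * T  (riser feeding-distance rule)
FD = 3.8 * 2.57 cm = 9.7660 cm

Final answer: 9.7660 cm


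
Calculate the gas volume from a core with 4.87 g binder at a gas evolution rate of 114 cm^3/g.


Formula: V_gas = W_binder * gas_evolution_rate
V = 4.87 g * 114 cm^3/g = 555.1800 cm^3

Final answer: 555.1800 cm^3


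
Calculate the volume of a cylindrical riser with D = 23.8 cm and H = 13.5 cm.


Formula: V = pi * (D/2)^2 * H  (cylinder volume)
Radius = D/2 = 23.8/2 = 11.9 cm
V = pi * 11.9^2 * 13.5 = 6005.8926 cm^3

Final answer: 6005.8926 cm^3


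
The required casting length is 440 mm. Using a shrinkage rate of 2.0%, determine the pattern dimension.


Formula: L_pattern = L_casting * (1 + shrinkage_rate/100)
Shrinkage factor = 1 + 2.0/100 = 1.02
L_pattern = 440 mm * 1.02 = 448.8000 mm


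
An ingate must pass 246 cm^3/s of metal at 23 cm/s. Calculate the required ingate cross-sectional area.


Formula: A_ingate = Q / v  (continuity equation)
A = 246 cm^3/s / 23 cm/s = 10.6957 cm^2

10.6957 cm^2


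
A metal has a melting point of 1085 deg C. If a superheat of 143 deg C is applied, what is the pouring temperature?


Formula: T_pour = T_melt + Superheat
T_pour = 1085 + 143 = 1228 deg C


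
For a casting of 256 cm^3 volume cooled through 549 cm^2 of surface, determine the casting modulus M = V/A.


Formula: Casting Modulus M = V / A
M = 256 cm^3 / 549 cm^2 = 0.4663 cm

Final answer: 0.4663 cm


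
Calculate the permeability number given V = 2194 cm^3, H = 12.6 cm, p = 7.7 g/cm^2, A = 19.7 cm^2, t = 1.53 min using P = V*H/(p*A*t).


Formula: Permeability Number P = (V * H) / (p * A * t)
Numerator: V * H = 2194 * 12.6 = 27644.4
Denominator: p * A * t = 7.7 * 19.7 * 1.53 = 232.0857
P = 27644.4 / 232.0857 = 119.1129

Final answer: 119.1129


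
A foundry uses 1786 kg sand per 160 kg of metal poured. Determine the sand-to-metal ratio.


Formula: Sand-to-Metal Ratio = W_sand / W_metal
Ratio = 1786 kg / 160 kg = 11.1625

11.1625


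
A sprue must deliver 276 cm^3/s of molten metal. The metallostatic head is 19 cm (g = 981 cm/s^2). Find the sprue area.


Formula: v = sqrt(2*g*h), A = Q/v
Velocity: v = sqrt(2 * 981 * 19) = sqrt(37278) = 193.0751 cm/s
Sprue area: A = Q / v = 276 / 193.0751 = 1.4295 cm^2

Final answer: 1.4295 cm^2


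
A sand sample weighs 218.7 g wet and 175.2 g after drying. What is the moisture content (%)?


Formula: MC = (W_wet - W_dry) / W_wet * 100
Water mass = 218.7 - 175.2 = 43.5 g
MC = 43.5 / 218.7 * 100 = 19.8903%

19.8903%


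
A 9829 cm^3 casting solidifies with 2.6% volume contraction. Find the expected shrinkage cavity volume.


Formula: V_shrink = V_casting * shrinkage_pct / 100
V_shrink = 9829 cm^3 * 2.6 / 100 = 255.5540 cm^3


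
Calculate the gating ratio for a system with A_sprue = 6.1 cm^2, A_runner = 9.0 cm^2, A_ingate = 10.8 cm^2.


Sprue:Runner:Ingate = 1 : 9.0/6.1 : 10.8/6.1 = 1:1.48:1.77

1:1.48:1.77


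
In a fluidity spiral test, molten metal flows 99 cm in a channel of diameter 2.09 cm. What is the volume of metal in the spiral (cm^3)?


Formula: V = pi * (d/2)^2 * L  (cylinder volume)
Radius = 2.09/2 = 1.045 cm
V = pi * 1.045^2 * 99 = 339.6391 cm^3

339.6391 cm^3


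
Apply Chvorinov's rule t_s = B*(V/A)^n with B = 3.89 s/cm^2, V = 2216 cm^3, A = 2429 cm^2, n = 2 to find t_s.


Formula: t_s = B * (V/A)^n  (Chvorinov's rule, n=2)
Modulus M = V/A = 2216/2429 = 0.912310 cm
M^2 = 0.912310^2 = 0.832310 cm^2
t_s = 3.89 * 0.832310 = 3.2377 s

3.2377 s


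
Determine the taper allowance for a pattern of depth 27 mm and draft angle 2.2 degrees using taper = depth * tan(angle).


Formula: taper = depth * tan(draft_angle)
tan(2.2 deg) = 0.0384161
taper = 27 mm * 0.0384161 = 1.0372 mm

1.0372 mm


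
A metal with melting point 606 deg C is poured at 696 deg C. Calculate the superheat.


Formula: Superheat = T_pour - T_melt
Superheat = 696 - 606 = 90 deg C

Final answer: 90 deg C


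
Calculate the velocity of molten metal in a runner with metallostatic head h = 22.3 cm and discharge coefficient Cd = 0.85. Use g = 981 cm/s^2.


Formula: v = Cd * sqrt(2 * g * h)  (Torricelli with discharge coefficient)
2*g*h = 2 * 981 * 22.3 = 43752.6 cm^2/s^2
sqrt(43752.6) = 209.17122 cm/s
v = 0.85 * 209.17122 = 177.7955 cm/s

Final answer: 177.7955 cm/s


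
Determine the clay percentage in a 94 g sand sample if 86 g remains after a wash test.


Formula: Clay% = (W_total - W_washed) / W_total * 100
Clay mass = 94 - 86 = 8 g
Clay% = 8 / 94 * 100 = 8.5106%

Answer: 8.5106%


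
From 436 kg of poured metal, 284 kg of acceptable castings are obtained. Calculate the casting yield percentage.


Formula: Casting Yield = (W_good / W_total) * 100
Yield = (284 kg / 436 kg) * 100 = 65.1376%

Answer: 65.1376%


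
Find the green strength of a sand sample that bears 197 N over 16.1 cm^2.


Formula: Compressive Strength = Force / Area
Strength = 197 N / 16.1 cm^2 = 12.2360 N/cm^2

Answer: 12.2360 N/cm^2


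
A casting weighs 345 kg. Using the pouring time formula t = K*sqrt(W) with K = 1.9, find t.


Formula: t = K * sqrt(W)
sqrt(W) = sqrt(345) = 18.57418
t = 1.9 * 18.57418 = 35.2909 s

Final answer: 35.2909 s


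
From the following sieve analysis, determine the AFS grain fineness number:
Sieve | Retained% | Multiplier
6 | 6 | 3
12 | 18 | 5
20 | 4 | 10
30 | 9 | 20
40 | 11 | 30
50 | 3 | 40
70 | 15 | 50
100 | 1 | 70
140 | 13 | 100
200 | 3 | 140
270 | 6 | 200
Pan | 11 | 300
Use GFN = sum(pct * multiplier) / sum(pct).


Formula: GFN = sum(pct * multiplier) / sum(pct)
sum(pct * multiplier) = 7818
sum(pct) = 100
GFN = 7818 / 100 = 78.18


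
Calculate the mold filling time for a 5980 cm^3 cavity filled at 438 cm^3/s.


Formula: t_fill = V_mold / Q_flow
t = 5980 cm^3 / 438 cm^3/s = 13.6530 s


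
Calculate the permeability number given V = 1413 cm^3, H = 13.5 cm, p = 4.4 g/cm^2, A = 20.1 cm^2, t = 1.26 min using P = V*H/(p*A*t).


Formula: Permeability Number P = (V * H) / (p * A * t)
Numerator: V * H = 1413 * 13.5 = 19075.5
Denominator: p * A * t = 4.4 * 20.1 * 1.26 = 111.4344
P = 19075.5 / 111.4344 = 171.1814

Final answer: 171.1814


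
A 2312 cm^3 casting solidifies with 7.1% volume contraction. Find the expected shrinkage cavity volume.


Formula: V_shrink = V_casting * shrinkage_pct / 100
V_shrink = 2312 cm^3 * 7.1 / 100 = 164.1520 cm^3


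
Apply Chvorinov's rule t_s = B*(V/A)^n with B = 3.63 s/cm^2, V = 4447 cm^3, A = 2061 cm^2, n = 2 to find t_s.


Formula: t_s = B * (V/A)^n  (Chvorinov's rule, n=2)
Modulus M = V/A = 4447/2061 = 2.157690 cm
M^2 = 2.157690^2 = 4.655626 cm^2
t_s = 3.63 * 4.655626 = 16.8999 s

16.8999 s


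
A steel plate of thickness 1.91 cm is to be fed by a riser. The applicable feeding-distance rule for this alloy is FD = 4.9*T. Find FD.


Formula: FD = 4.9 * T  (riser feeding-distance rule)
FD = 4.9 * 1.91 cm = 9.3590 cm

Answer: 9.3590 cm


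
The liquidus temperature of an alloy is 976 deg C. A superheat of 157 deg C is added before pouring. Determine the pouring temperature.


Formula: T_pour = T_melt + Superheat
T_pour = 976 + 157 = 1133 deg C


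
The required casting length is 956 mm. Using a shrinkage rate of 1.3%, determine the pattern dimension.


Formula: L_pattern = L_casting * (1 + shrinkage_rate/100)
Shrinkage factor = 1 + 1.3/100 = 1.013
L_pattern = 956 mm * 1.013 = 968.4280 mm

Final answer: 968.4280 mm


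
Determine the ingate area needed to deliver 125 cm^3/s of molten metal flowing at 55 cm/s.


Formula: A_ingate = Q / v  (continuity equation)
A = 125 cm^3/s / 55 cm/s = 2.2727 cm^2


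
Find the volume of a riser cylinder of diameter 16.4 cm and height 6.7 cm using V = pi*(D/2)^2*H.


Formula: V = pi * (D/2)^2 * H  (cylinder volume)
Radius = D/2 = 16.4/2 = 8.2 cm
V = pi * 8.2^2 * 6.7 = 1415.3126 cm^3


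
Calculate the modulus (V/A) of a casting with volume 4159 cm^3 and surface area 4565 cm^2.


Formula: Casting Modulus M = V / A
M = 4159 cm^3 / 4565 cm^2 = 0.9111 cm

Answer: 0.9111 cm


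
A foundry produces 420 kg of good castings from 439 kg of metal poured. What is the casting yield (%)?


Formula: Casting Yield = (W_good / W_total) * 100
Yield = (420 kg / 439 kg) * 100 = 95.6720%

Answer: 95.6720%


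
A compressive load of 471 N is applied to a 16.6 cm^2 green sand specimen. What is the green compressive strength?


Formula: Compressive Strength = Force / Area
Strength = 471 N / 16.6 cm^2 = 28.3735 N/cm^2


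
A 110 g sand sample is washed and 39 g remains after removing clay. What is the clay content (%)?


Formula: Clay% = (W_total - W_washed) / W_total * 100
Clay mass = 110 - 39 = 71 g
Clay% = 71 / 110 * 100 = 64.5455%

Answer: 64.5455%


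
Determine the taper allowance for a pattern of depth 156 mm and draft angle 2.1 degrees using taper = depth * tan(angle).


Formula: taper = depth * tan(draft_angle)
tan(2.1 deg) = 0.0366683
taper = 156 mm * 0.0366683 = 5.7203 mm


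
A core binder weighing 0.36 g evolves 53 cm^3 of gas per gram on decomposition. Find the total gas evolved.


Formula: V_gas = W_binder * gas_evolution_rate
V = 0.36 g * 53 cm^3/g = 19.0800 cm^3

Answer: 19.0800 cm^3


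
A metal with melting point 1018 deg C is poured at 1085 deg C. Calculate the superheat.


Formula: Superheat = T_pour - T_melt
Superheat = 1085 - 1018 = 67 deg C

Answer: 67 deg C


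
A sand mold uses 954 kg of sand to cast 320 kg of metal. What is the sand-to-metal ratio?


Formula: Sand-to-Metal Ratio = W_sand / W_metal
Ratio = 954 kg / 320 kg = 2.9813

Final answer: 2.9813


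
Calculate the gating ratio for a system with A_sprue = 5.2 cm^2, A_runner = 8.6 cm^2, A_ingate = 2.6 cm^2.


Sprue:Runner:Ingate = 1 : 8.6/5.2 : 2.6/5.2 = 1:1.65:0.50

Answer: 1:1.65:0.50


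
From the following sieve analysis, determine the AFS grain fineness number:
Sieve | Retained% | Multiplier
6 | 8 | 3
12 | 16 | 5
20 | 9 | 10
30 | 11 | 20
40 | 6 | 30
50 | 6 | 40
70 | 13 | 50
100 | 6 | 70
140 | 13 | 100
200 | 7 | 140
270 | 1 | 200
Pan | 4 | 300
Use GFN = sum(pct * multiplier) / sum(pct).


Formula: GFN = sum(pct * multiplier) / sum(pct)
sum(pct * multiplier) = 5584
sum(pct) = 100
GFN = 5584 / 100 = 55.84

Answer: 55.84


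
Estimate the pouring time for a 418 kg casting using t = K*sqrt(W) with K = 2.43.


Formula: t = K * sqrt(W)
sqrt(W) = sqrt(418) = 20.44505
t = 2.43 * 20.44505 = 49.6815 s


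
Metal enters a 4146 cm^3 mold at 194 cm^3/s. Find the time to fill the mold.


Formula: t_fill = V_mold / Q_flow
t = 4146 cm^3 / 194 cm^3/s = 21.3711 s

Answer: 21.3711 s


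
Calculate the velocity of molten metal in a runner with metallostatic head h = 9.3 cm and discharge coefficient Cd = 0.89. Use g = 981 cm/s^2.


Formula: v = Cd * sqrt(2 * g * h)  (Torricelli with discharge coefficient)
2*g*h = 2 * 981 * 9.3 = 18246.6 cm^2/s^2
sqrt(18246.6) = 135.07998 cm/s
v = 0.89 * 135.07998 = 120.2212 cm/s

Answer: 120.2212 cm/s


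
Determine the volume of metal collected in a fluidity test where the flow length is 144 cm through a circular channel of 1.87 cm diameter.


Formula: V = pi * (d/2)^2 * L  (cylinder volume)
Radius = 1.87/2 = 0.935 cm
V = pi * 0.935^2 * 144 = 395.4901 cm^3

Final answer: 395.4901 cm^3


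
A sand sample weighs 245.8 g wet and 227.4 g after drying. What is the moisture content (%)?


Formula: MC = (W_wet - W_dry) / W_wet * 100
Water mass = 245.8 - 227.4 = 18.4 g
MC = 18.4 / 245.8 * 100 = 7.4858%

7.4858%


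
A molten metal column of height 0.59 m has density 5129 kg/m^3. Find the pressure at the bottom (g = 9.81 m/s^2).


Formula: P = rho * g * h
rho * g = 5129 * 9.81 = 50315.49 N/m^3
P = 50315.49 * 0.59 = 29686.1391 Pa

29686.1391 Pa


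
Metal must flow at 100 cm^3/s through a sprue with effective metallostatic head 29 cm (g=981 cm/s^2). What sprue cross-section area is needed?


Formula: v = sqrt(2*g*h), A = Q/v
Velocity: v = sqrt(2 * 981 * 29) = sqrt(56898) = 238.5330 cm/s
Sprue area: A = Q / v = 100 / 238.5330 = 0.4192 cm^2


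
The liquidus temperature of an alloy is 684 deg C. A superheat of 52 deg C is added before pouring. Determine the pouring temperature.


Formula: T_pour = T_melt + Superheat
T_pour = 684 + 52 = 736 deg C

736 deg C


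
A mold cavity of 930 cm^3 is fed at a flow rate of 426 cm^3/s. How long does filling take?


Formula: t_fill = V_mold / Q_flow
t = 930 cm^3 / 426 cm^3/s = 2.1831 s


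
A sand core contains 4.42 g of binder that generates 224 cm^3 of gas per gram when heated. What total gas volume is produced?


Formula: V_gas = W_binder * gas_evolution_rate
V = 4.42 g * 224 cm^3/g = 990.0800 cm^3

990.0800 cm^3


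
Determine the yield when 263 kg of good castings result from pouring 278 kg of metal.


Formula: Casting Yield = (W_good / W_total) * 100
Yield = (263 kg / 278 kg) * 100 = 94.6043%

94.6043%


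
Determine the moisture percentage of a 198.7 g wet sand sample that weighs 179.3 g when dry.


Formula: MC = (W_wet - W_dry) / W_wet * 100
Water mass = 198.7 - 179.3 = 19.4 g
MC = 19.4 / 198.7 * 100 = 9.7635%

9.7635%


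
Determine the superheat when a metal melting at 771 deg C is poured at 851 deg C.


Formula: Superheat = T_pour - T_melt
Superheat = 851 - 771 = 80 deg C

Final answer: 80 deg C


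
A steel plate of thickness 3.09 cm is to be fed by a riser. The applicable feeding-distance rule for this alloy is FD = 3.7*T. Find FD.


Formula: FD = 3.7 * T  (riser feeding-distance rule)
FD = 3.7 * 3.09 cm = 11.4330 cm

Answer: 11.4330 cm


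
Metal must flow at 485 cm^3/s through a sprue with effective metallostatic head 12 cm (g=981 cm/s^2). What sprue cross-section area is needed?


Formula: v = sqrt(2*g*h), A = Q/v
Velocity: v = sqrt(2 * 981 * 12) = sqrt(23544) = 153.4405 cm/s
Sprue area: A = Q / v = 485 / 153.4405 = 3.1608 cm^2

Final answer: 3.1608 cm^2


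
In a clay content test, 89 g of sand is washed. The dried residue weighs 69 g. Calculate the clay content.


Formula: Clay% = (W_total - W_washed) / W_total * 100
Clay mass = 89 - 69 = 20 g
Clay% = 20 / 89 * 100 = 22.4719%

Answer: 22.4719%


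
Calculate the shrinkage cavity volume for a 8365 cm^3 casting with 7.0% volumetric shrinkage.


Formula: V_shrink = V_casting * shrinkage_pct / 100
V_shrink = 8365 cm^3 * 7.0 / 100 = 585.5500 cm^3


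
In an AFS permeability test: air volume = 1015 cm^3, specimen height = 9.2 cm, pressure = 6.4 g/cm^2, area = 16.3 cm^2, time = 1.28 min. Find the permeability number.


Formula: Permeability Number P = (V * H) / (p * A * t)
Numerator: V * H = 1015 * 9.2 = 9338.0
Denominator: p * A * t = 6.4 * 16.3 * 1.28 = 133.5296
P = 9338.0 / 133.5296 = 69.9321


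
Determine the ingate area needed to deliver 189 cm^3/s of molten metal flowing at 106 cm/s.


Formula: A_ingate = Q / v  (continuity equation)
A = 189 cm^3/s / 106 cm/s = 1.7830 cm^2

Answer: 1.7830 cm^2


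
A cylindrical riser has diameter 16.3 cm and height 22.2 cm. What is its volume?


Formula: V = pi * (D/2)^2 * H  (cylinder volume)
Radius = D/2 = 16.3/2 = 8.15 cm
V = pi * 8.15^2 * 22.2 = 4632.5281 cm^3


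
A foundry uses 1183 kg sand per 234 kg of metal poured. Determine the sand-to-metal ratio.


Formula: Sand-to-Metal Ratio = W_sand / W_metal
Ratio = 1183 kg / 234 kg = 5.0556

5.0556


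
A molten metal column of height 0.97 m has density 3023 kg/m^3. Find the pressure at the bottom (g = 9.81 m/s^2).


Formula: P = rho * g * h
rho * g = 3023 * 9.81 = 29655.63 N/m^3
P = 29655.63 * 0.97 = 28765.9611 Pa


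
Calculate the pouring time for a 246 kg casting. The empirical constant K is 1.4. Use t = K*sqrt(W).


Formula: t = K * sqrt(W)
sqrt(W) = sqrt(246) = 15.68439
t = 1.4 * 15.68439 = 21.9581 s

21.9581 s


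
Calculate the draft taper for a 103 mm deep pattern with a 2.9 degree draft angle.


Formula: taper = depth * tan(draft_angle)
tan(2.9 deg) = 0.0506578
taper = 103 mm * 0.0506578 = 5.2178 mm


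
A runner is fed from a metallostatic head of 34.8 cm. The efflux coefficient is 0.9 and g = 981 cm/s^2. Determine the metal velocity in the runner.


Formula: v = Cd * sqrt(2 * g * h)  (Torricelli with discharge coefficient)
2*g*h = 2 * 981 * 34.8 = 68277.6 cm^2/s^2
sqrt(68277.6) = 261.29983 cm/s
v = 0.9 * 261.29983 = 235.1698 cm/s

Final answer: 235.1698 cm/s


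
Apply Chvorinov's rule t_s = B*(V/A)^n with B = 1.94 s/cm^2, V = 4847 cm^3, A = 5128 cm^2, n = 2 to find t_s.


Formula: t_s = B * (V/A)^n  (Chvorinov's rule, n=2)
Modulus M = V/A = 4847/5128 = 0.945203 cm
M^2 = 0.945203^2 = 0.893409 cm^2
t_s = 1.94 * 0.893409 = 1.7332 s


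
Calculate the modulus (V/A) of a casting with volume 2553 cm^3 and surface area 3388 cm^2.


Formula: Casting Modulus M = V / A
M = 2553 cm^3 / 3388 cm^2 = 0.7535 cm

Answer: 0.7535 cm


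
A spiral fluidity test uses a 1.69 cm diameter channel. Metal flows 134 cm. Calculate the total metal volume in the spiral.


Formula: V = pi * (d/2)^2 * L  (cylinder volume)
Radius = 1.69/2 = 0.845 cm
V = pi * 0.845^2 * 134 = 300.5855 cm^3

Final answer: 300.5855 cm^3


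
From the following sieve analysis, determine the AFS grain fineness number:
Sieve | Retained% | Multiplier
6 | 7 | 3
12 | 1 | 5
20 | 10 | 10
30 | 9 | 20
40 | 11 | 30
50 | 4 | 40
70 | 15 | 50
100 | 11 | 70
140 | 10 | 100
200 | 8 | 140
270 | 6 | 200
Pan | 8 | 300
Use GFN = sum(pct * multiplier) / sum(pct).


Formula: GFN = sum(pct * multiplier) / sum(pct)
sum(pct * multiplier) = 8036
sum(pct) = 100
GFN = 8036 / 100 = 80.36

Answer: 80.36


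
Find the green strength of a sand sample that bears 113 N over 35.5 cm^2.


Formula: Compressive Strength = Force / Area
Strength = 113 N / 35.5 cm^2 = 3.1831 N/cm^2

Answer: 3.1831 N/cm^2


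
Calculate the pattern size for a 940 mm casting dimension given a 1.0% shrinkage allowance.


Formula: L_pattern = L_casting * (1 + shrinkage_rate/100)
Shrinkage factor = 1 + 1.0/100 = 1.01
L_pattern = 940 mm * 1.01 = 949.4000 mm

949.4000 mm


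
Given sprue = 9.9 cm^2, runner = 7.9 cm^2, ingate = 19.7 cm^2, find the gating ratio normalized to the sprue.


Sprue:Runner:Ingate = 1 : 7.9/9.9 : 19.7/9.9 = 1:0.80:1.99


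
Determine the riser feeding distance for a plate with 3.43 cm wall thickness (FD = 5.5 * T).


Formula: FD = 5.5 * T  (riser feeding-distance rule)
FD = 5.5 * 3.43 cm = 18.8650 cm

Answer: 18.8650 cm


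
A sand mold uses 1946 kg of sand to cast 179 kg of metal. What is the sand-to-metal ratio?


Formula: Sand-to-Metal Ratio = W_sand / W_metal
Ratio = 1946 kg / 179 kg = 10.8715

10.8715


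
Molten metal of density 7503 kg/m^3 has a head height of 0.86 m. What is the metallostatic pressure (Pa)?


Formula: P = rho * g * h
rho * g = 7503 * 9.81 = 73604.43 N/m^3
P = 73604.43 * 0.86 = 63299.8098 Pa

63299.8098 Pa


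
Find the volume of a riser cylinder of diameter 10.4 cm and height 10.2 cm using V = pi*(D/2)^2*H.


Formula: V = pi * (D/2)^2 * H  (cylinder volume)
Radius = D/2 = 10.4/2 = 5.2 cm
V = pi * 5.2^2 * 10.2 = 866.4764 cm^3

Answer: 866.4764 cm^3


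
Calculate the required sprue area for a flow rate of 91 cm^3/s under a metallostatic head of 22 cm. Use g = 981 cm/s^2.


Formula: v = sqrt(2*g*h), A = Q/v
Velocity: v = sqrt(2 * 981 * 22) = sqrt(43164) = 207.7595 cm/s
Sprue area: A = Q / v = 91 / 207.7595 = 0.4380 cm^2

Final answer: 0.4380 cm^2


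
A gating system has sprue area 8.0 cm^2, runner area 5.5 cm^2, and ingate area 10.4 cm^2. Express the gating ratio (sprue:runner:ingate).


Sprue:Runner:Ingate = 1 : 5.5/8.0 : 10.4/8.0 = 1:0.69:1.30

Final answer: 1:0.69:1.30


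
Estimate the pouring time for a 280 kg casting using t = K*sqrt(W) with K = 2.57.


Formula: t = K * sqrt(W)
sqrt(W) = sqrt(280) = 16.73320
t = 2.57 * 16.73320 = 43.0043 s

Final answer: 43.0043 s


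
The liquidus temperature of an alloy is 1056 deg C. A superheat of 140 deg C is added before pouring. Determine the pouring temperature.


Formula: T_pour = T_melt + Superheat
T_pour = 1056 + 140 = 1196 deg C

1196 deg C


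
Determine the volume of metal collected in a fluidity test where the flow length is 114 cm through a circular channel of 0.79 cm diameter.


Formula: V = pi * (d/2)^2 * L  (cylinder volume)
Radius = 0.79/2 = 0.395 cm
V = pi * 0.395^2 * 114 = 55.8790 cm^3


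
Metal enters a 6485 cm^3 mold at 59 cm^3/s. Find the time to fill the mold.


Formula: t_fill = V_mold / Q_flow
t = 6485 cm^3 / 59 cm^3/s = 109.9153 s


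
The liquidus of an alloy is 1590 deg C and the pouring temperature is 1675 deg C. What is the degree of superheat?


Formula: Superheat = T_pour - T_melt
Superheat = 1675 - 1590 = 85 deg C

85 deg C


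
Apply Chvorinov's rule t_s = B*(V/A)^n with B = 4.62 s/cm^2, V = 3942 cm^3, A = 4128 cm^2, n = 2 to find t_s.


Formula: t_s = B * (V/A)^n  (Chvorinov's rule, n=2)
Modulus M = V/A = 3942/4128 = 0.954942 cm
M^2 = 0.954942^2 = 0.911914 cm^2
t_s = 4.62 * 0.911914 = 4.2130 s

4.2130 s


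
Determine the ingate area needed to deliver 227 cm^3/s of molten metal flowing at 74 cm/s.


Formula: A_ingate = Q / v  (continuity equation)
A = 227 cm^3/s / 74 cm/s = 3.0676 cm^2

Final answer: 3.0676 cm^2


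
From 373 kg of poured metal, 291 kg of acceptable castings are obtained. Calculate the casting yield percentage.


Formula: Casting Yield = (W_good / W_total) * 100
Yield = (291 kg / 373 kg) * 100 = 78.0161%

Answer: 78.0161%


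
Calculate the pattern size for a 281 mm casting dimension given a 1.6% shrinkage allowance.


Formula: L_pattern = L_casting * (1 + shrinkage_rate/100)
Shrinkage factor = 1 + 1.6/100 = 1.016
L_pattern = 281 mm * 1.016 = 285.4960 mm

Answer: 285.4960 mm


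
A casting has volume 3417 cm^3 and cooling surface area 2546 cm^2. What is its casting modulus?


Formula: Casting Modulus M = V / A
M = 3417 cm^3 / 2546 cm^2 = 1.3421 cm

1.3421 cm


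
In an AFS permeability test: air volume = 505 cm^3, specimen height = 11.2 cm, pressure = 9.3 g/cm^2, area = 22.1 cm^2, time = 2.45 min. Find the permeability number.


Formula: Permeability Number P = (V * H) / (p * A * t)
Numerator: V * H = 505 * 11.2 = 5656.0
Denominator: p * A * t = 9.3 * 22.1 * 2.45 = 503.5485
P = 5656.0 / 503.5485 = 11.2323

Final answer: 11.2323


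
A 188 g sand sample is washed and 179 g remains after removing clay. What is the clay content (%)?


Formula: Clay% = (W_total - W_washed) / W_total * 100
Clay mass = 188 - 179 = 9 g
Clay% = 9 / 188 * 100 = 4.7872%

4.7872%


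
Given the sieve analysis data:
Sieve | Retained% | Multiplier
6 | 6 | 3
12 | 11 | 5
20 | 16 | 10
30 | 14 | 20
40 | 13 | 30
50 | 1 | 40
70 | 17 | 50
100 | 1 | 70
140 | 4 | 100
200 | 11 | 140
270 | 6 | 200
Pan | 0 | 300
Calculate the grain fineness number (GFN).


Formula: GFN = sum(pct * multiplier) / sum(pct)
sum(pct * multiplier) = 5003
sum(pct) = 100
GFN = 5003 / 100 = 50.03

Final answer: 50.03


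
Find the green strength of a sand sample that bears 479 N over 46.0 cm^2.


Formula: Compressive Strength = Force / Area
Strength = 479 N / 46.0 cm^2 = 10.4130 N/cm^2

10.4130 N/cm^2


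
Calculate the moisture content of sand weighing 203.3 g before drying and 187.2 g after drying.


Formula: MC = (W_wet - W_dry) / W_wet * 100
Water mass = 203.3 - 187.2 = 16.1 g
MC = 16.1 / 203.3 * 100 = 7.9193%

7.9193%


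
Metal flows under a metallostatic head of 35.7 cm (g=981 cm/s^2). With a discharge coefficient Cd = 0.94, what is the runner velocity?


Formula: v = Cd * sqrt(2 * g * h)  (Torricelli with discharge coefficient)
2*g*h = 2 * 981 * 35.7 = 70043.4 cm^2/s^2
sqrt(70043.4) = 264.65714 cm/s
v = 0.94 * 264.65714 = 248.7777 cm/s

248.7777 cm/s


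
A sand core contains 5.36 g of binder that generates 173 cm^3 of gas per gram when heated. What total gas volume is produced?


Formula: V_gas = W_binder * gas_evolution_rate
V = 5.36 g * 173 cm^3/g = 927.2800 cm^3

927.2800 cm^3


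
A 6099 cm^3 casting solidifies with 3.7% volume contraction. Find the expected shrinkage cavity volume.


Formula: V_shrink = V_casting * shrinkage_pct / 100
V_shrink = 6099 cm^3 * 3.7 / 100 = 225.6630 cm^3


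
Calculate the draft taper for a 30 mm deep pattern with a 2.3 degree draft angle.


Formula: taper = depth * tan(draft_angle)
tan(2.3 deg) = 0.0401641
taper = 30 mm * 0.0401641 = 1.2049 mm

Final answer: 1.2049 mm


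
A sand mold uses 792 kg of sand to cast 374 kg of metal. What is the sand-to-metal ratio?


Formula: Sand-to-Metal Ratio = W_sand / W_metal
Ratio = 792 kg / 374 kg = 2.1176

Final answer: 2.1176


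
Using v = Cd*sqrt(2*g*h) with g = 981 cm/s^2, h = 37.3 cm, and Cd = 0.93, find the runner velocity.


Formula: v = Cd * sqrt(2 * g * h)  (Torricelli with discharge coefficient)
2*g*h = 2 * 981 * 37.3 = 73182.6 cm^2/s^2
sqrt(73182.6) = 270.52283 cm/s
v = 0.93 * 270.52283 = 251.5862 cm/s

251.5862 cm/s


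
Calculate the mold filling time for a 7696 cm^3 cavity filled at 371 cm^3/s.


Formula: t_fill = V_mold / Q_flow
t = 7696 cm^3 / 371 cm^3/s = 20.7439 s

Final answer: 20.7439 s


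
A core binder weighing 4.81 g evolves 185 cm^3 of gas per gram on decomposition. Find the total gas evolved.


Formula: V_gas = W_binder * gas_evolution_rate
V = 4.81 g * 185 cm^3/g = 889.8500 cm^3

889.8500 cm^3


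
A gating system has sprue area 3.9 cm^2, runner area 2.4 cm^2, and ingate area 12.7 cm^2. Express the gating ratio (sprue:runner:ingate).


Sprue:Runner:Ingate = 1 : 2.4/3.9 : 12.7/3.9 = 1:0.62:3.26

1:0.62:3.26


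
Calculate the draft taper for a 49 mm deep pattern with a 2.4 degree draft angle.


Formula: taper = depth * tan(draft_angle)
tan(2.4 deg) = 0.0419124
taper = 49 mm * 0.0419124 = 2.0537 mm

Answer: 2.0537 mm


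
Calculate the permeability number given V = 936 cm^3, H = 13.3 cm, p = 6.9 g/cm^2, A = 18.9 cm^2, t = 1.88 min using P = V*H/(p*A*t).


Formula: Permeability Number P = (V * H) / (p * A * t)
Numerator: V * H = 936 * 13.3 = 12448.8
Denominator: p * A * t = 6.9 * 18.9 * 1.88 = 245.1708
P = 12448.8 / 245.1708 = 50.7760

50.7760


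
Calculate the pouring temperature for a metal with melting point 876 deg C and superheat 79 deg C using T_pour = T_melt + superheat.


Formula: T_pour = T_melt + Superheat
T_pour = 876 + 79 = 955 deg C


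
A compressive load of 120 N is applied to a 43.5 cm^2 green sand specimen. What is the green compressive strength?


Formula: Compressive Strength = Force / Area
Strength = 120 N / 43.5 cm^2 = 2.7586 N/cm^2

Answer: 2.7586 N/cm^2


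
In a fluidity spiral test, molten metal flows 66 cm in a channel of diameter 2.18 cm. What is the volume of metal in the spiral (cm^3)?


Formula: V = pi * (d/2)^2 * L  (cylinder volume)
Radius = 2.18/2 = 1.09 cm
V = pi * 1.09^2 * 66 = 246.3467 cm^3

246.3467 cm^3


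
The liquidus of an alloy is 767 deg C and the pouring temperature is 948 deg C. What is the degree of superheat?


Formula: Superheat = T_pour - T_melt
Superheat = 948 - 767 = 181 deg C

181 deg C


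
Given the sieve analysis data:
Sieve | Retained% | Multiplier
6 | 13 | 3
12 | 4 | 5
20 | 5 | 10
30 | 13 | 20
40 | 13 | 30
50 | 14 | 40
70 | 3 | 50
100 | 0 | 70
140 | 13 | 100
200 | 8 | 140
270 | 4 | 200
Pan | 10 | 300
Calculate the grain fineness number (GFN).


Formula: GFN = sum(pct * multiplier) / sum(pct)
sum(pct * multiplier) = 7689
sum(pct) = 100
GFN = 7689 / 100 = 76.89

Answer: 76.89


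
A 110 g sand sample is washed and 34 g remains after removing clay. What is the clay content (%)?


Formula: Clay% = (W_total - W_washed) / W_total * 100
Clay mass = 110 - 34 = 76 g
Clay% = 76 / 110 * 100 = 69.0909%

Final answer: 69.0909%


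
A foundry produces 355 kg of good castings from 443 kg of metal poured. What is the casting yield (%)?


Formula: Casting Yield = (W_good / W_total) * 100
Yield = (355 kg / 443 kg) * 100 = 80.1354%

Answer: 80.1354%


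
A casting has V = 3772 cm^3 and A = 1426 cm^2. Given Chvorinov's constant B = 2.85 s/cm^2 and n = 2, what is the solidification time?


Formula: t_s = B * (V/A)^n  (Chvorinov's rule, n=2)
Modulus M = V/A = 3772/1426 = 2.645161 cm
M^2 = 2.645161^2 = 6.996877 cm^2
t_s = 2.85 * 6.996877 = 19.9411 s


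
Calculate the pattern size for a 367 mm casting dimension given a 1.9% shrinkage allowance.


Formula: L_pattern = L_casting * (1 + shrinkage_rate/100)
Shrinkage factor = 1 + 1.9/100 = 1.019
L_pattern = 367 mm * 1.019 = 373.9730 mm

Answer: 373.9730 mm


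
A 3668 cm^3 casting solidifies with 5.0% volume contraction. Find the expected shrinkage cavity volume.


Formula: V_shrink = V_casting * shrinkage_pct / 100
V_shrink = 3668 cm^3 * 5.0 / 100 = 183.4000 cm^3

183.4000 cm^3


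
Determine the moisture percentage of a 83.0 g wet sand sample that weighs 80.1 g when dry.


Formula: MC = (W_wet - W_dry) / W_wet * 100
Water mass = 83.0 - 80.1 = 2.9 g
MC = 2.9 / 83.0 * 100 = 3.4940%

3.4940%


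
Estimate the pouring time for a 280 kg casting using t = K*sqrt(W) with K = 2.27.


Formula: t = K * sqrt(W)
sqrt(W) = sqrt(280) = 16.73320
t = 2.27 * 16.73320 = 37.9844 s

Final answer: 37.9844 s


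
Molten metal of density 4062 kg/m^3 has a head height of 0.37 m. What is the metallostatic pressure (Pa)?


Formula: P = rho * g * h
rho * g = 4062 * 9.81 = 39848.22 N/m^3
P = 39848.22 * 0.37 = 14743.8414 Pa

14743.8414 Pa


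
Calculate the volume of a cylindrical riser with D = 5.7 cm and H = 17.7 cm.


Formula: V = pi * (D/2)^2 * H  (cylinder volume)
Radius = D/2 = 5.7/2 = 2.85 cm
V = pi * 2.85^2 * 17.7 = 451.6613 cm^3

Answer: 451.6613 cm^3


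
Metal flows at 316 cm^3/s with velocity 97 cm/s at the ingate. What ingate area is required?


Formula: A_ingate = Q / v  (continuity equation)
A = 316 cm^3/s / 97 cm/s = 3.2577 cm^2

Final answer: 3.2577 cm^2


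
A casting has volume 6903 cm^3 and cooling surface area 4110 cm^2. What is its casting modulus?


Formula: Casting Modulus M = V / A
M = 6903 cm^3 / 4110 cm^2 = 1.6796 cm

1.6796 cm


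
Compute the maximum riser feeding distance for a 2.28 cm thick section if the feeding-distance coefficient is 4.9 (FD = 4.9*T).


Formula: FD = 4.9 * T  (riser feeding-distance rule)
FD = 4.9 * 2.28 cm = 11.1720 cm


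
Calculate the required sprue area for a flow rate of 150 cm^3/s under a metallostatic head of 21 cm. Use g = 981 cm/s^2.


Formula: v = sqrt(2*g*h), A = Q/v
Velocity: v = sqrt(2 * 981 * 21) = sqrt(41202) = 202.9828 cm/s
Sprue area: A = Q / v = 150 / 202.9828 = 0.7390 cm^2

Final answer: 0.7390 cm^2


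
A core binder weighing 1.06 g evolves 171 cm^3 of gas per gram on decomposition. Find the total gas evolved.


Formula: V_gas = W_binder * gas_evolution_rate
V = 1.06 g * 171 cm^3/g = 181.2600 cm^3

181.2600 cm^3


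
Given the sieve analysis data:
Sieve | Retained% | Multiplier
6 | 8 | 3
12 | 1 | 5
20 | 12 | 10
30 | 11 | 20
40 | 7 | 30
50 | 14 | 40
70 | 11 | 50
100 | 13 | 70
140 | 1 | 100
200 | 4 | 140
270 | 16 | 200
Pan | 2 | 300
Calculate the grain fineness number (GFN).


Formula: GFN = sum(pct * multiplier) / sum(pct)
sum(pct * multiplier) = 7059
sum(pct) = 100
GFN = 7059 / 100 = 70.59

70.59
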